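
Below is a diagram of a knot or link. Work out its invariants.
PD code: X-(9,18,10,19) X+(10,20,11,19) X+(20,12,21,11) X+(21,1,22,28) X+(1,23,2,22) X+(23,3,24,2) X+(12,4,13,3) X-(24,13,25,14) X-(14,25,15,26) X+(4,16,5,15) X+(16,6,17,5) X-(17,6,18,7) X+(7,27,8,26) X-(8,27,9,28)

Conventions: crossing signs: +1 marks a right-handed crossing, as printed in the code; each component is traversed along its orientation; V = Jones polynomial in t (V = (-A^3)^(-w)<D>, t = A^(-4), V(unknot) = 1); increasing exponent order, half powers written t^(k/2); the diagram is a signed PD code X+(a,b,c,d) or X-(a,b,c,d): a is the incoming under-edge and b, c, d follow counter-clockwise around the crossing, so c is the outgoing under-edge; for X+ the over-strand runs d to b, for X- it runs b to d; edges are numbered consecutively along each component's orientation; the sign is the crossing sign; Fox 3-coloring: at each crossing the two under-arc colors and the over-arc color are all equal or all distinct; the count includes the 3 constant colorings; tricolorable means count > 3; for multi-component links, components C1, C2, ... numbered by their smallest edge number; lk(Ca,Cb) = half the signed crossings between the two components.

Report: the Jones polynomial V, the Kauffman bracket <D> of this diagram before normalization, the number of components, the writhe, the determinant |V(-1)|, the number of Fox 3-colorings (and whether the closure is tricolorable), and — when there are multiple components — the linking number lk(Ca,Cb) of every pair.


Jones polynomial: V(t) = 2t - 2t^2 + 3t^3 - 3t^4 + 2t^5 - 2t^6 + t^7
<D> = A^-16 - 2A^-12 + 2A^-8 - 3A^-4 + 3 - 2A^4 + 2A^8; writhe +4
components 1, writhe +4 (14 crossings)
3-colorings: 9 of 3^14, det 15 — tricolorable
note: w = +4 (over 14 crossings) is diagram-only; (-A^3)^(-4) removes it from V


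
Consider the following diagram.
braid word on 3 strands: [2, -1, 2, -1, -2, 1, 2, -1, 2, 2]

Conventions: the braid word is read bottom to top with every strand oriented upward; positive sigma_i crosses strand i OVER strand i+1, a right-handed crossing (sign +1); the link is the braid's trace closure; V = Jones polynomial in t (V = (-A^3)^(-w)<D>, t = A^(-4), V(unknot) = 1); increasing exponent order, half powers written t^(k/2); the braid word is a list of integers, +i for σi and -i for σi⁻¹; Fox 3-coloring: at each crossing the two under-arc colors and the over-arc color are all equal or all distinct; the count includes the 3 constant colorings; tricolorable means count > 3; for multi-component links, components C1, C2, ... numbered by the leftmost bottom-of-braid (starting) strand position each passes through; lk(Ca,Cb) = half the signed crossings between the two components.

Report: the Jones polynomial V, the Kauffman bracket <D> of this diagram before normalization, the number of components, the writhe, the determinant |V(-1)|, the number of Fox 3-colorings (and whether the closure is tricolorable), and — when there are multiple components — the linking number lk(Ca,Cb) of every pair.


Jones polynomial: V(t) = -t^-2 + 2t^-1 - 3 + 5t - 4t^2 + 5t^3 - 4t^4 + 2t^5 - t^6
<D> = -A^-18 + 2A^-14 - 4A^-10 + 5A^-6 - 4A^-2 + 5A^2 - 3A^6 + 2A^10 - A^14; writhe +2
components 1, writhe +2 (10 crossings)
3-colorings: 9 of 3^10, det 27 — tricolorable
note: |V(-1)| = 27: so tricolorable, since 3 divides 27


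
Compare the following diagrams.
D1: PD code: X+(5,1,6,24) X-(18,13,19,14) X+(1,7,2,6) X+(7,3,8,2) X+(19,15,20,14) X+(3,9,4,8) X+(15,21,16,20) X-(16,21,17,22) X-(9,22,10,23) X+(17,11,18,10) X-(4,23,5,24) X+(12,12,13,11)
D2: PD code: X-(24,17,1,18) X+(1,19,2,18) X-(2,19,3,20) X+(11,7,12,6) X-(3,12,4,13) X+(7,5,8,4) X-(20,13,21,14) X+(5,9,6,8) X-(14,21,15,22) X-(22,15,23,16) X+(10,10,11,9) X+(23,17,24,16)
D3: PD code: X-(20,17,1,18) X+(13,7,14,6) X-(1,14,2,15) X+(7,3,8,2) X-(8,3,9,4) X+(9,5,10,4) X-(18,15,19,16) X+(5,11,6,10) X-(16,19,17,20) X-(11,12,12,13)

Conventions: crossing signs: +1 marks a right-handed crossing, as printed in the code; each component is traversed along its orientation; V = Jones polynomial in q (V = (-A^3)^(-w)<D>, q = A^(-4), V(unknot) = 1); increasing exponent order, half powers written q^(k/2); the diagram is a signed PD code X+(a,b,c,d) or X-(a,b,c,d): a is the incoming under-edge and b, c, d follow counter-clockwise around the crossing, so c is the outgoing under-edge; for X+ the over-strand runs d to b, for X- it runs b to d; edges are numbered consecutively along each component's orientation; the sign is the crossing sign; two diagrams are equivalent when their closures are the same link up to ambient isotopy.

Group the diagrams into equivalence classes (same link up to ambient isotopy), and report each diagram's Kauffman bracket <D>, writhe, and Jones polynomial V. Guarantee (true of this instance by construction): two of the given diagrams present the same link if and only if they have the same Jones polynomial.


equivalence classes: {D1} | {D2, D3}
D1 (bracket -A^-4 + 1 + A^8; 12 crossings at w = +4): V = q + q^3 - q^4
V(D2) = -q^-3 + q^-2 - q^-1 + 3 - q + q^2 - q^3  (w 0, c 12, <D> = -A^-12 + A^-8 - A^-4 + 3 - A^4 + A^8 - A^12)
V(D3) = -q^-3 + q^-2 - q^-1 + 3 - q + q^2 - q^3  [10 crossings, <D> = -A^-18 + A^-14 - A^-10 + 3A^-6 - A^-2 + A^2 - A^6, w = -2]
key observation: 2 classes among 3 diagrams; unequal V(q) rules out equality


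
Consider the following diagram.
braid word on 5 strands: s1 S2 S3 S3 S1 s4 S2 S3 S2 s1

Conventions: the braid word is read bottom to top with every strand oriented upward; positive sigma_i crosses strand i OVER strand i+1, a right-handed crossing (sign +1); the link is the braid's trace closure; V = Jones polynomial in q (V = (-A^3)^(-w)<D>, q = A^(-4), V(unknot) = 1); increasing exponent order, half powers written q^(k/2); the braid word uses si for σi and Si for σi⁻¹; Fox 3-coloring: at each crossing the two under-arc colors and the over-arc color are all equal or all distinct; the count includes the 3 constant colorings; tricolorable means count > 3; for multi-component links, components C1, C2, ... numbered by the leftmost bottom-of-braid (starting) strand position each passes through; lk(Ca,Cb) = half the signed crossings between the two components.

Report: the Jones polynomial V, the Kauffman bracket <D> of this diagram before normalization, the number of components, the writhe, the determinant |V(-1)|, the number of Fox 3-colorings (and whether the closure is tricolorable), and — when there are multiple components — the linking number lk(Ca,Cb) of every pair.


V(q) = -q^-4 + q^-3 + q^-1
bracket: A^-8 + 1 - A^4, w = -4
1 component, writhe -4, over 10 crossings
det 3, colorings 9 of 3^10 — tricolorable
observation: w = -4 shifts under R1 moves; the (-A^3)^(4) factor cancels that in V


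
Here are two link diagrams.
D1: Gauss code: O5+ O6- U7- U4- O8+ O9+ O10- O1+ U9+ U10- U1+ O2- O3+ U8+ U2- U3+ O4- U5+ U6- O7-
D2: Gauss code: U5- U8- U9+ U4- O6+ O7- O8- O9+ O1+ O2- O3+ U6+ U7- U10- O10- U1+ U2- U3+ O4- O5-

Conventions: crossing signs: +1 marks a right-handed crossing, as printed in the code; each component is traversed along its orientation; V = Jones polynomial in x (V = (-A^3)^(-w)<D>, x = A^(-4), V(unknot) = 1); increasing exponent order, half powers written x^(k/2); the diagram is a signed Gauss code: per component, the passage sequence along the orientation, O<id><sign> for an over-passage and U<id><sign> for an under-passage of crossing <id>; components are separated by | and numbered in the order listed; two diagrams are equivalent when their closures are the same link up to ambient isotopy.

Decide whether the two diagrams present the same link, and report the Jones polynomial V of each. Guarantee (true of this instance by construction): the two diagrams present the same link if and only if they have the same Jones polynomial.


equivalent: yes
D1 (bracket 1; 10 crossings at w = 0): V = 1
V(D2) = 1  [10 crossings, <D> = A^-6, w = -2]
observation: from 10 to 10 crossings by R-moves: one link, two diagrams


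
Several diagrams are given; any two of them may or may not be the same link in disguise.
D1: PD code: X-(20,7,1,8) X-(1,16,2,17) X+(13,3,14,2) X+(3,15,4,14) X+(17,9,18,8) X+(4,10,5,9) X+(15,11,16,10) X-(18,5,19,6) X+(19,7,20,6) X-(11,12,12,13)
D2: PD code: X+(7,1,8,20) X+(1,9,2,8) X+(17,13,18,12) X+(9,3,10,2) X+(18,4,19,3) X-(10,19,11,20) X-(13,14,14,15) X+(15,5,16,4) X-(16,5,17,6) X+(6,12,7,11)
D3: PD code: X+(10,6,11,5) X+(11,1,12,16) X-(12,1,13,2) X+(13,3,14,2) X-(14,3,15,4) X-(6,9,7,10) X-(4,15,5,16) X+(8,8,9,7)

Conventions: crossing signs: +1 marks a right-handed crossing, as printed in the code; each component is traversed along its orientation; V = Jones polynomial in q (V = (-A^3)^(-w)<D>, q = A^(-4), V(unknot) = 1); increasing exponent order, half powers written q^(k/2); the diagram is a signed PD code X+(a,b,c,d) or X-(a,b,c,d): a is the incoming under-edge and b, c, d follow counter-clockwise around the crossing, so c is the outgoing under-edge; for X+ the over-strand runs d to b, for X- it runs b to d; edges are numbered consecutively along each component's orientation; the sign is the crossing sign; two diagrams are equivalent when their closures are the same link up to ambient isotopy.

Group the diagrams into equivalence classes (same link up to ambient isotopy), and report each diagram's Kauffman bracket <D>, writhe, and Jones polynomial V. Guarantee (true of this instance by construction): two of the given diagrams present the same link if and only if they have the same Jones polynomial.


equivalence classes: {D1} | {D2} | {D3}
D1 (bracket -A^-10 + A^-6 + A^2; 10 crossings at w = +2): V = q + q^3 - q^4
V(D2) = q - q^2 + 2q^3 - q^4 + q^5 - q^6  (w +4, c 10, <D> = -A^-12 + A^-8 - A^-4 + 2 - A^4 + A^8)
D3 (bracket 1; 8 crossings at w = 0): V = 1
key observation: 3 values of V(q) split the 3 diagrams


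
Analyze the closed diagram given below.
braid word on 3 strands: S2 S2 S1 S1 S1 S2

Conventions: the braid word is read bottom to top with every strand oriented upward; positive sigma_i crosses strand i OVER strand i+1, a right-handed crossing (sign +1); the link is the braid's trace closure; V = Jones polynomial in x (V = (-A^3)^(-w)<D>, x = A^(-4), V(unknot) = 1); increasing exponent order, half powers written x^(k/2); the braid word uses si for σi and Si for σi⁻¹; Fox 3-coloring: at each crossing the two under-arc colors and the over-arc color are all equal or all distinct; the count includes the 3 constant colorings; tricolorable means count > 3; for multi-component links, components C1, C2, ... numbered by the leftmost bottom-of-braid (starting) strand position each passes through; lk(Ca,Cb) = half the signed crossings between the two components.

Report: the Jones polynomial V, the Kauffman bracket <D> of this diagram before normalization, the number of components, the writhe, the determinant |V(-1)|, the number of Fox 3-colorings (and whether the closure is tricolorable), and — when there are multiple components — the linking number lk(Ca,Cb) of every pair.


V = x^-8 - 2x^-7 + x^-6 - 2x^-5 + 2x^-4 + x^-2
<D> = A^-10 + 2A^-2 - 2A^2 + A^6 - 2A^10 + A^14 (w = -6)
1 component over 6 crossings, w = -6
27 Fox colorings among 3^6, |V(-1)| = 9: tricolorable
why: V spans 6 powers of x: at least 6 crossings in any diagram


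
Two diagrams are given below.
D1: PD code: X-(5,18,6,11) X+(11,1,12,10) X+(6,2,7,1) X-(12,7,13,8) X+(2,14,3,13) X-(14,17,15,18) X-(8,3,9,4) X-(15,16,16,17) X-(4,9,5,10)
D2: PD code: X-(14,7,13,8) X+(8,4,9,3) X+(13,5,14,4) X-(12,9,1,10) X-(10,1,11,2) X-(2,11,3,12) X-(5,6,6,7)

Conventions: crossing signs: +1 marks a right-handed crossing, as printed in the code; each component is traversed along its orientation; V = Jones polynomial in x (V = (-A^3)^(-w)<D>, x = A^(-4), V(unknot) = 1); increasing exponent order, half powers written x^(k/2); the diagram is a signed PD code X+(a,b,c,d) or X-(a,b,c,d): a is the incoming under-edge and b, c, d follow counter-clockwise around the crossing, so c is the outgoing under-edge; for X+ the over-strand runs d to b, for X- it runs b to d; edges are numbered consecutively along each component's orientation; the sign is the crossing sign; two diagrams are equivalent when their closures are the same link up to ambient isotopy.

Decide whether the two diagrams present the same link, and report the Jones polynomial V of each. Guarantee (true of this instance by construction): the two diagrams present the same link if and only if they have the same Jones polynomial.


equivalent: no
D1 (bracket A^-15 - A^-11 + 2A^-7 - A^-3 + 2A - A^5; 9 crossings at w = -3): V = x^(-7/2) - 2x^(-5/2) + x^(-3/2) - 2x^(-1/2) + x^(1/2) - x^(3/2)
V(D2) = x^(-9/2) - x^(-5/2) - x^(-3/2) - x^(-1/2)  [7 crossings, <D> = A^-7 + A^-3 + A - A^9, w = -3]
observation: V(x) takes 2 values over 2 diagrams, fixing the grouping


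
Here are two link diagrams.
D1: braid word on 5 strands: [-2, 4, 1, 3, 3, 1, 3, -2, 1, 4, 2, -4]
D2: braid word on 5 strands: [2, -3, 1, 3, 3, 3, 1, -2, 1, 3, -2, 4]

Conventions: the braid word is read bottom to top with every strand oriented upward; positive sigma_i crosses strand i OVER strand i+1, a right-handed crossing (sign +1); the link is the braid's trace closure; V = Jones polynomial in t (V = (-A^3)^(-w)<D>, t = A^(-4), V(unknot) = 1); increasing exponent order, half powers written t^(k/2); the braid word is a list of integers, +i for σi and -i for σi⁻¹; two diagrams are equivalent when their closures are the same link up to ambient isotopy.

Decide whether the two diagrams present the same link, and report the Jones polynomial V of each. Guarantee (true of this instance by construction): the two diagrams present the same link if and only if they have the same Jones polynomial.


same link: yes
V(D1) = t^2 + 2t^4 - 2t^5 + t^6 - 2t^7 + t^8  [12 crossings, <D> = A^-14 - 2A^-10 + A^-6 - 2A^-2 + 2A^2 + A^10, w = +6]
V(D2) = t^2 + 2t^4 - 2t^5 + t^6 - 2t^7 + t^8  (w +6, c 12, <D> = A^-14 - 2A^-10 + A^-6 - 2A^-2 + 2A^2 + A^10)
note: Markov moves rewrite D1 (12 crossings) into D2 (12)


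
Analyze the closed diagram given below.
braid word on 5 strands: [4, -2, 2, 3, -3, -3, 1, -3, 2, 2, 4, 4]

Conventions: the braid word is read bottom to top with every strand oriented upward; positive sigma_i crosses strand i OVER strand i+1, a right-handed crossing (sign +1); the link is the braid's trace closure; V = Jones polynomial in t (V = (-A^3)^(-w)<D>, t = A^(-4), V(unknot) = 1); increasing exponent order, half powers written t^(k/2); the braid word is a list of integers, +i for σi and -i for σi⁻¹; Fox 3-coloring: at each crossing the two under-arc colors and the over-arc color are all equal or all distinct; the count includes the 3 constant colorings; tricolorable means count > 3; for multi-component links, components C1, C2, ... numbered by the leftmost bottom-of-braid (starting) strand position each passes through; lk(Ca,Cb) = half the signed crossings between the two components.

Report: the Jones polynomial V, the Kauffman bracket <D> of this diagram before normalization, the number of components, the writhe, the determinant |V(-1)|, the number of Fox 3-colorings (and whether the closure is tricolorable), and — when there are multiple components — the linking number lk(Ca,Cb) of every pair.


Jones polynomial: V(t) = t^-1 + 3t - t^2 + 3t^3 - 2t^4 + t^5 - t^6
<D> = -A^-12 + A^-8 - 2A^-4 + 3 - A^4 + 3A^8 + A^16; writhe +4
components 3, writhe +4 (12 crossings)
linking number lk(C1,C2) = +1
lk(C1,C3): 0
lk(C2,C3) = -1
3-colorings: 9 of 3^12, det 12 — tricolorable
note: the span of V is 7, within the link bound 12 + 3 - 1


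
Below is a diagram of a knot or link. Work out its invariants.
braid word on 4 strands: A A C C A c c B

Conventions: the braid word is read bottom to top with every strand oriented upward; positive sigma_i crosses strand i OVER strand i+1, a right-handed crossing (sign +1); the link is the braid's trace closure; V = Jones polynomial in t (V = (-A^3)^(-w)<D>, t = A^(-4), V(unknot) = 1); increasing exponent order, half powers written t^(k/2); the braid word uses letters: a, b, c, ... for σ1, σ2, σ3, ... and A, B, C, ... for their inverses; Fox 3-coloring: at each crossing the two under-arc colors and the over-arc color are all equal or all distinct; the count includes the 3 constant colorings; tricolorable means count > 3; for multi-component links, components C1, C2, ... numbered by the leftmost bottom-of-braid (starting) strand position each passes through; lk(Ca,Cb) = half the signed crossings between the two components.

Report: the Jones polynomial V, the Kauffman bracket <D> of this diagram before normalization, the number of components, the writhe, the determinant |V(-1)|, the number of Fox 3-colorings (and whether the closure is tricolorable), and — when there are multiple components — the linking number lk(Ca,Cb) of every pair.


V = t^(-9/2) - t^(-5/2) - t^(-3/2) - t^(-1/2)
<D> = -A^-10 - A^-6 - A^-2 + A^6 (w = -4)
2 components over 8 crossings, w = -4
lk(C1,C2): 0
27 Fox colorings among 3^8, |V(-1)| = 0: tricolorable
why: the span of V is 4, within the link bound 8 + 2 - 1


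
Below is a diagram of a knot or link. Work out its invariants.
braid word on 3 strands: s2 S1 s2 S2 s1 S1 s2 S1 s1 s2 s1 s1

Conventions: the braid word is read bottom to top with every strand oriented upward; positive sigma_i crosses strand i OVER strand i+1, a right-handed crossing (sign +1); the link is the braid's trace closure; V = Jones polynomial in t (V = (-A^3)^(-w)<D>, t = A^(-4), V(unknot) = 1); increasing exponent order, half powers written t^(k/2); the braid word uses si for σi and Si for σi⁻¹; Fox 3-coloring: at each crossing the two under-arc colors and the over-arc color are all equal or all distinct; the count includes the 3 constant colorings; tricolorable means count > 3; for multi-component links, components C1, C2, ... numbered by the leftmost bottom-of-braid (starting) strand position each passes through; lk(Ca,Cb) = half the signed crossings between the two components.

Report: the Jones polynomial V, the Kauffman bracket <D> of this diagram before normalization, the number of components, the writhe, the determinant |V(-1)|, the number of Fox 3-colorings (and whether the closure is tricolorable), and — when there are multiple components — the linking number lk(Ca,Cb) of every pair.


V(t) = t - t^2 + 2t^3 - t^4 + t^5 - t^6
bracket: -A^-12 + A^-8 - A^-4 + 2 - A^4 + A^8, w = +4
1 component, writhe +4, over 12 crossings
det 7, colorings 3 of 3^12 — not tricolorable
observation: free reduction leaves σ2 σ1⁻¹ σ2 σ2 σ1 σ1 of the original 12 letters


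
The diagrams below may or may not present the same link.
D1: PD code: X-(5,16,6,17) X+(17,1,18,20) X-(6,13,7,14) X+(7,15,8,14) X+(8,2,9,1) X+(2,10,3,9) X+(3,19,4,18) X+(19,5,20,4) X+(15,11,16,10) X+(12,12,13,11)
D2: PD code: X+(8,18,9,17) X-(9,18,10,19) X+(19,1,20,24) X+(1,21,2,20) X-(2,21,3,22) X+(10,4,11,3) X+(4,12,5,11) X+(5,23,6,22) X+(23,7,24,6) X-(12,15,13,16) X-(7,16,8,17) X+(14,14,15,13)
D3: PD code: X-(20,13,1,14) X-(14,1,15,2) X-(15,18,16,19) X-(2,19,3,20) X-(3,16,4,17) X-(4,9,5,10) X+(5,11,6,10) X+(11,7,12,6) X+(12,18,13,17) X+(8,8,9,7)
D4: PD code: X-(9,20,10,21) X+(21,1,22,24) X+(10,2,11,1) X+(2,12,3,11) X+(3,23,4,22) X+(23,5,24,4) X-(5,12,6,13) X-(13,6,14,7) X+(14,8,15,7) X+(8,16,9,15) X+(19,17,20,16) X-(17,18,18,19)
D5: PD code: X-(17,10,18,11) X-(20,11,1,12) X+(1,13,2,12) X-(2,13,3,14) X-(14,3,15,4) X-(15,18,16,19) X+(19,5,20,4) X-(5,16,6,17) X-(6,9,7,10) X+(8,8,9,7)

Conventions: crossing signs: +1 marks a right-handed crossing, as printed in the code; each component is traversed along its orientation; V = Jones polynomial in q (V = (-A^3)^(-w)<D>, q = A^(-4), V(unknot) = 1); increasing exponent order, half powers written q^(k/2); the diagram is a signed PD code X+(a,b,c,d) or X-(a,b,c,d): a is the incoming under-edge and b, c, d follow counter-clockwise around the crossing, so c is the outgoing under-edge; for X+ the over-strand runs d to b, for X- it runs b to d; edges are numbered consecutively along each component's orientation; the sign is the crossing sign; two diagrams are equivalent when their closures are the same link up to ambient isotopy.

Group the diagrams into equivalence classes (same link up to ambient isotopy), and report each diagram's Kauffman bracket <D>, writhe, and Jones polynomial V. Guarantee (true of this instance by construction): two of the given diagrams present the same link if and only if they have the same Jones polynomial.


grouping into links: {D1, D2, D4} | {D3} | {D5}
V(D1) = q - q^2 + 2q^3 - q^4 + q^5 - q^6  (w +6, c 10, <D> = -A^-6 + A^-2 - A^2 + 2A^6 - A^10 + A^14)
V(D2) = q - q^2 + 2q^3 - q^4 + q^5 - q^6  (w +4, c 12, <D> = -A^-12 + A^-8 - A^-4 + 2 - A^4 + A^8)
V(D3) = -q^-4 + q^-3 + q^-1  [10 crossings, <D> = A^-2 + A^6 - A^10, w = -2]
V(D4) = q - q^2 + 2q^3 - q^4 + q^5 - q^6  [12 crossings, <D> = -A^-12 + A^-8 - A^-4 + 2 - A^4 + A^8, w = +4]
V(D5) = -q^-6 + q^-5 - q^-4 + 2q^-3 - q^-2 + q^-1  (w -4, c 10, <D> = A^-8 - A^-4 + 2 - A^4 + A^8 - A^12)
why: comparing 5 Jones polynomials yields 3 groups


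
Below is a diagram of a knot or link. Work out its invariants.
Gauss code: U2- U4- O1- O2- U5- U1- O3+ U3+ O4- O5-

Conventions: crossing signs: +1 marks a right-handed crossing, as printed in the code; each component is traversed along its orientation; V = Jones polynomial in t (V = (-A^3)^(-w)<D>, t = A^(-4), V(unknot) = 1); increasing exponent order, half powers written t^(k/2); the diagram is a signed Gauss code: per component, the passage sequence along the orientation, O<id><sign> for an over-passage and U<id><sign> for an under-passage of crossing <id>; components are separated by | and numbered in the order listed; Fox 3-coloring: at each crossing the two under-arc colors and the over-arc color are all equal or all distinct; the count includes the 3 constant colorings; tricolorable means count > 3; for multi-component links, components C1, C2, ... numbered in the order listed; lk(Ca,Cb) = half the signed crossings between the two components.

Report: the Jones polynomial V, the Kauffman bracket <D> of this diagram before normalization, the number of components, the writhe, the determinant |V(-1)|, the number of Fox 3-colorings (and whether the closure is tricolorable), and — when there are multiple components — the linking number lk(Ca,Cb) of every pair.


V = -t^-4 + t^-3 + t^-1
<D> = -A^-5 - A^3 + A^7 (w = -3)
1 component over 5 crossings, w = -3
9 Fox colorings among 3^5, |V(-1)| = 3: tricolorable
why: w = -3 (over 5 crossings) is diagram-only; (-A^3)^(3) removes it from V


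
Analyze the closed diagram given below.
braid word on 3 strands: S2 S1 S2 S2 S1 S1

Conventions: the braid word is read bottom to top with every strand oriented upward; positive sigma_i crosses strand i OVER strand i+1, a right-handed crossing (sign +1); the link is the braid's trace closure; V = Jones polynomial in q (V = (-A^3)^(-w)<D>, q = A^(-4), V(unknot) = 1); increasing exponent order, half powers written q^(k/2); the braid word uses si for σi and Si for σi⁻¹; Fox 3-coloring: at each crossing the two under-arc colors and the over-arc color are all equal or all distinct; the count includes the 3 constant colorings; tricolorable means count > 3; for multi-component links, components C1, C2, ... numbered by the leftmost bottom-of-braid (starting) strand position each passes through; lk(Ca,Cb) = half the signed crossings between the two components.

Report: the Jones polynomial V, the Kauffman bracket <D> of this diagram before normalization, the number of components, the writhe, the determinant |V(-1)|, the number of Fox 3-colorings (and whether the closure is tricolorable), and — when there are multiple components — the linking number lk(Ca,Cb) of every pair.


V = -q^-7 + q^-6 - q^-5 + q^-4 + q^-2
<D> = A^-10 + A^-2 - A^2 + A^6 - A^10 (w = -6)
1 component over 6 crossings, w = -6
3 Fox colorings among 3^6, |V(-1)| = 5: not tricolorable
why: det 5 = |V(-1)|; not divisible by 3, so not tricolorable


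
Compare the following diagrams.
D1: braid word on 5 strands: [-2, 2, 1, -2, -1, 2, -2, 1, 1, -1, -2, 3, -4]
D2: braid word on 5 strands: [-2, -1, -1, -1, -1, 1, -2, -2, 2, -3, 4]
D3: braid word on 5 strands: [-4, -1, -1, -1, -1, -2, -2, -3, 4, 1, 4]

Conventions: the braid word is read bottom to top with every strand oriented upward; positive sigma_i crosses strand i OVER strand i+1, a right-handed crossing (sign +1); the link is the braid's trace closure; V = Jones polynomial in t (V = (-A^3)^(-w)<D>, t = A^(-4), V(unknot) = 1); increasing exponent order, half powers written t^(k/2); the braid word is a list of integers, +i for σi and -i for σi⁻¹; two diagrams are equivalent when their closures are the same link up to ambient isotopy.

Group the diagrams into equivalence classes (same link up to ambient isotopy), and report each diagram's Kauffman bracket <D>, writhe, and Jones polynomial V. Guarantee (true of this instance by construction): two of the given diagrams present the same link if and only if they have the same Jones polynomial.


classes: {D1} | {D2, D3}
V(D1) = -t^(-5/2) - t^(-1/2)  [13 crossings, <D> = A^-1 + A^7, w = -1]
V(D2) = t^(-13/2) - t^(-11/2) + t^(-9/2) - 2t^(-7/2) - t^(-3/2)  (w -5, c 11, <D> = A^-9 + 2A^-1 - A^3 + A^7 - A^11)
V(D3) = t^(-13/2) - t^(-11/2) + t^(-9/2) - 2t^(-7/2) - t^(-3/2)  [11 crossings, <D> = A^-9 + 2A^-1 - A^3 + A^7 - A^11, w = -5]
note: V(t) takes 2 values over 3 diagrams, fixing the grouping


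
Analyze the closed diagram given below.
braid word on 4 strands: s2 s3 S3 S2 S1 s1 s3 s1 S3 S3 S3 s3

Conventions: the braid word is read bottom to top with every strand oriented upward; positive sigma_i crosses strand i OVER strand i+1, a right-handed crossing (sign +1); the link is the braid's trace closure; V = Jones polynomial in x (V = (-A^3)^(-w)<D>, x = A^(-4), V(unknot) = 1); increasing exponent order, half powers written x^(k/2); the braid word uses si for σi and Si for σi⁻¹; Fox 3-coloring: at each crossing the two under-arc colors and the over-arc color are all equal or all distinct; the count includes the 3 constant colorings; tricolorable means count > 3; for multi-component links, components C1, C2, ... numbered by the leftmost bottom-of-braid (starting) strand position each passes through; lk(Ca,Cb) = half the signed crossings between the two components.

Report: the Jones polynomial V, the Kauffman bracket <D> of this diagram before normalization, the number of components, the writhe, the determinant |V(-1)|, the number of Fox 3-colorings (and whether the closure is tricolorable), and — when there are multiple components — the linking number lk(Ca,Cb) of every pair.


V = -x^(-1/2) - x^(1/2)
<D> = -A^-2 - A^2 (w = 0)
2 components over 12 crossings, w = 0
lk(C1,C2): 0
9 Fox colorings among 3^12, |V(-1)| = 0: tricolorable
why: w = 0 shifts under R1 moves; the (-A^3)^(0) factor cancels that in V


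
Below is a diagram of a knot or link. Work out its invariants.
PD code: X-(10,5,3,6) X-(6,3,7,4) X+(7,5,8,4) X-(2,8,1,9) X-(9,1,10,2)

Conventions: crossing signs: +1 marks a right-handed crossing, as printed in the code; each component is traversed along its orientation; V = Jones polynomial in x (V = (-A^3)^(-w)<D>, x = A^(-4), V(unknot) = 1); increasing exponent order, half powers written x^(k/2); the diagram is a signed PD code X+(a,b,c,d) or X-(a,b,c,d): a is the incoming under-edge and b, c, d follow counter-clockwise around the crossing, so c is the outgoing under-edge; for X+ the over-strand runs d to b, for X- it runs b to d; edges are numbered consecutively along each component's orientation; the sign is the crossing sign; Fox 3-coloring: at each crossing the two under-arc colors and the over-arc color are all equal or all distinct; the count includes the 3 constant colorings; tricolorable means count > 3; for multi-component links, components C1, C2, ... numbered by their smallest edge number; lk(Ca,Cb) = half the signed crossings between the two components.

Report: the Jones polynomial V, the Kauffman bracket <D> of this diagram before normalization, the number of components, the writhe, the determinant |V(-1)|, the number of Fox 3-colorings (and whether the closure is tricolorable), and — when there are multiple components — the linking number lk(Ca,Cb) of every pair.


V(x) = -x^(-5/2) - x^(-1/2)
bracket: A^-7 + A, w = -3
2 components, writhe -3, over 5 crossings
lk(C1,C2) = -1
det 2, colorings 3 of 3^5 — not tricolorable
observation: span 2 respects span(V) <= c + mu - 1 = 6 for this 2-component diagram


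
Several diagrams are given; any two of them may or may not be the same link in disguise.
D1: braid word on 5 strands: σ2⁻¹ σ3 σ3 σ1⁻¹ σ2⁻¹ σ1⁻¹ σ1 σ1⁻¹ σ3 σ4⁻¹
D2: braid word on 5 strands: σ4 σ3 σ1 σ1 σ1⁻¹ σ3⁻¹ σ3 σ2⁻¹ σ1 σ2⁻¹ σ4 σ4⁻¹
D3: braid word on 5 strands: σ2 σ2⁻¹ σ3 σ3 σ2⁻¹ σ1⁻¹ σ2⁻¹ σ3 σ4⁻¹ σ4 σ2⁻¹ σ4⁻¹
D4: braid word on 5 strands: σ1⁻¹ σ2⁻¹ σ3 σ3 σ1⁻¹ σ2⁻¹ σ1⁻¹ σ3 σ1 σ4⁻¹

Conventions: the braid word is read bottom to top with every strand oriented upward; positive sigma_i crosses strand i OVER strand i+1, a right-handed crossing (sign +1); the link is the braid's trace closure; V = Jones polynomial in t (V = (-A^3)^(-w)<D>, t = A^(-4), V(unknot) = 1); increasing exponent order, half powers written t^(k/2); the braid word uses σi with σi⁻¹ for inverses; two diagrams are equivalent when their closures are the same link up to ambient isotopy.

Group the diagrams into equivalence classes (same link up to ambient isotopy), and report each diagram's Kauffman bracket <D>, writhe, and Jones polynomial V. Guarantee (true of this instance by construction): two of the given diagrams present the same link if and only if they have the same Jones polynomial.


equivalence classes: {D1, D3, D4} | {D2}
D1 (bracket -A^-18 + 2A^-14 - 2A^-10 + 3A^-6 - 2A^-2 + 2A^2 - A^6; 10 crossings at w = -2): V = -t^-3 + 2t^-2 - 2t^-1 + 3 - 2t + 2t^2 - t^3
D2 (bracket A^-2 - A^2 + A^6 - A^10 + A^14; 12 crossings at w = +2): V = t^-2 - t^-1 + 1 - t + t^2
V(D3) = -t^-3 + 2t^-2 - 2t^-1 + 3 - 2t + 2t^2 - t^3  [12 crossings, <D> = -A^-18 + 2A^-14 - 2A^-10 + 3A^-6 - 2A^-2 + 2A^2 - A^6, w = -2]
V(D4) = -t^-3 + 2t^-2 - 2t^-1 + 3 - 2t + 2t^2 - t^3  [10 crossings, <D> = -A^-18 + 2A^-14 - 2A^-10 + 3A^-6 - 2A^-2 + 2A^2 - A^6, w = -2]
key observation: 2 classes among 4 diagrams; unequal V(t) rules out equality


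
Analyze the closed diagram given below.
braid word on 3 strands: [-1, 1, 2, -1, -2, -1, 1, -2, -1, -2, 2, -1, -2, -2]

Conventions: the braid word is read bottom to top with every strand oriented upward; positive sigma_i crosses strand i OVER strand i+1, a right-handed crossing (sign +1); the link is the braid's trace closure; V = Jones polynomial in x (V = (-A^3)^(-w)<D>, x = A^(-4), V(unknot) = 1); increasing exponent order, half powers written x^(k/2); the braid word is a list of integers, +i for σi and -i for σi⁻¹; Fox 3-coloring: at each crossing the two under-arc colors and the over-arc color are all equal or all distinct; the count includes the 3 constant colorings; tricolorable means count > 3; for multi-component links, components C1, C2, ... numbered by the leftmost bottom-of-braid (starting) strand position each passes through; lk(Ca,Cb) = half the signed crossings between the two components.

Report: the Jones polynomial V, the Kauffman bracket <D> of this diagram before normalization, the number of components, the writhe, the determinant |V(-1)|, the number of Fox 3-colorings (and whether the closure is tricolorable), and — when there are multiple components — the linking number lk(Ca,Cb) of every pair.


V = -x^-7 + x^-6 - x^-5 + x^-4 + x^-2
<D> = A^-10 + A^-2 - A^2 + A^6 - A^10 (w = -6)
1 component over 14 crossings, w = -6
3 Fox colorings among 3^14, |V(-1)| = 5: not tricolorable
why: the word shrinks to σ2 σ1⁻¹ σ2⁻¹ σ2⁻¹ σ1⁻¹ σ1⁻¹ σ2⁻¹ σ2⁻¹ after cancelling


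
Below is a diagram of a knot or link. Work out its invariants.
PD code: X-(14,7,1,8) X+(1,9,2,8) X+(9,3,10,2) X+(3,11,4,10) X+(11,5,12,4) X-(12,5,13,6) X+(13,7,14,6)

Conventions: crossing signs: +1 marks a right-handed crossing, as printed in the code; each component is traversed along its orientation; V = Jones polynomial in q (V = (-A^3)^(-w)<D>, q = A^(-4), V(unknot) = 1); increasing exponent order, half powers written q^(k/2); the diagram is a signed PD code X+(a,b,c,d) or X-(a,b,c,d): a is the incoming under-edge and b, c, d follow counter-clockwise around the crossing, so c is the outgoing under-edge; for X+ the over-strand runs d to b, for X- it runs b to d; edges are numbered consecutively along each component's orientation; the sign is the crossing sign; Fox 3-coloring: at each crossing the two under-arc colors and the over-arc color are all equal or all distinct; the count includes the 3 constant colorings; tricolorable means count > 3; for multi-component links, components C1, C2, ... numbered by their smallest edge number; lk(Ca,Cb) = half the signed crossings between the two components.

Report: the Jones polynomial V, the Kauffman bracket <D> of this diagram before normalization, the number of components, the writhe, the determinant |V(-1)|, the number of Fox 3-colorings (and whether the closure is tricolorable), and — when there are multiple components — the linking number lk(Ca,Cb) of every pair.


Jones polynomial: V(q) = q + q^3 - q^4
<D> = A^-7 - A^-3 - A^5; writhe +3
components 1, writhe +3 (7 crossings)
3-colorings: 9 of 3^7, det 3 — tricolorable
note: |V(-1)| = 3: so tricolorable, since 3 divides 3


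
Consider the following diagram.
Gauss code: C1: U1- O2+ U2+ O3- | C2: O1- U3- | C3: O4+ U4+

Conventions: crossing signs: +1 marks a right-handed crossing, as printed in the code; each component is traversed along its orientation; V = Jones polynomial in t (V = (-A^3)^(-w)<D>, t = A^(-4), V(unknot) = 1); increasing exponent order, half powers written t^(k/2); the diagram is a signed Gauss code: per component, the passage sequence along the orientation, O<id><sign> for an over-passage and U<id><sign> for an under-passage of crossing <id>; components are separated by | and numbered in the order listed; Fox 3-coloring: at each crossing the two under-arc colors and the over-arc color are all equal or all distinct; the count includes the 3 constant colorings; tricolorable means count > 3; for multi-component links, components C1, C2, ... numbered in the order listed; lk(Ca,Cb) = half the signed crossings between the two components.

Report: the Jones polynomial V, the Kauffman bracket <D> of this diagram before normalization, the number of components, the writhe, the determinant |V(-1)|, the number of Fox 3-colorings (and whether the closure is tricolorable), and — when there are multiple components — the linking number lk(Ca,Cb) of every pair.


V(t) = t^-3 + t^-2 + t^-1 + 1
bracket: 1 + A^4 + A^8 + A^12, w = 0
3 components, writhe 0, over 4 crossings
lk(C1,C2) = -1
linking number lk(C1,C3) = 0
lk(C2,C3): 0
det 0, colorings 9 of 3^4 — tricolorable
observation: summing lk over 3 pairs gives -1


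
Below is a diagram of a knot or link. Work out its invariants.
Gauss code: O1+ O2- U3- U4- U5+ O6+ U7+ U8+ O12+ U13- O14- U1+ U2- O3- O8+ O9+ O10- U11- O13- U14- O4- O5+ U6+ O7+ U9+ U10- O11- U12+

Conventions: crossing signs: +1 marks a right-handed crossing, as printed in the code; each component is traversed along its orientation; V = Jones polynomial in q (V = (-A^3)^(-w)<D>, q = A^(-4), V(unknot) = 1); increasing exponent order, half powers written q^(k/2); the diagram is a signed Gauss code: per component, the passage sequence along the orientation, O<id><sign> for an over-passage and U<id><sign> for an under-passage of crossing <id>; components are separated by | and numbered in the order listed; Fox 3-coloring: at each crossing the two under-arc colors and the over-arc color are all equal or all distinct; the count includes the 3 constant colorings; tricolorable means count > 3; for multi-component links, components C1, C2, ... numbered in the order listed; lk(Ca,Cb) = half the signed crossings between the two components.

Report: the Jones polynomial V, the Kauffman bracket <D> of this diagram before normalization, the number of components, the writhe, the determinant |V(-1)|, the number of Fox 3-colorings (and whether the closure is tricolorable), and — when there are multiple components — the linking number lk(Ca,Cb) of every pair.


V(q) = -q^-3 + 2q^-2 - 2q^-1 + 3 - 2q + 2q^2 - q^3
bracket: -A^-12 + 2A^-8 - 2A^-4 + 3 - 2A^4 + 2A^8 - A^12, w = 0
1 component, writhe 0, over 14 crossings
det 13, colorings 3 of 3^14 — not tricolorable
observation: V is palindromic (span 6, det 13): q -> 1/q fixes it; necessary, not sufficient, for amphichirality


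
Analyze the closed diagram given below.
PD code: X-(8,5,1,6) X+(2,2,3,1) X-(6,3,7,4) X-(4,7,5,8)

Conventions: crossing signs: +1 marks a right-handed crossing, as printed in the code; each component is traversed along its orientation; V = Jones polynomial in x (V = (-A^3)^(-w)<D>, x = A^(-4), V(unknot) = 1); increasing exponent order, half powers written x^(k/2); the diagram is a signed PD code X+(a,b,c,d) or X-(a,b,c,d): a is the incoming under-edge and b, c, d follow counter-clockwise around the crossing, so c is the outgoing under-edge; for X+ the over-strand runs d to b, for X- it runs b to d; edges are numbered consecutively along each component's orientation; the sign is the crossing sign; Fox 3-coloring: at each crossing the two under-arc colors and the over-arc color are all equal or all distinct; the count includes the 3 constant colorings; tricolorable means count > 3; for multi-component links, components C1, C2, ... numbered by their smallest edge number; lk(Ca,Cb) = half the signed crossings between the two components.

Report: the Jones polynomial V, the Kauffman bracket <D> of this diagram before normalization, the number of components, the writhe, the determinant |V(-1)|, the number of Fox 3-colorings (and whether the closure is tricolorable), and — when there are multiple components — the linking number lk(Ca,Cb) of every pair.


V(x) = -x^-4 + x^-3 + x^-1
bracket: A^-2 + A^6 - A^10, w = -2
1 component, writhe -2, over 4 crossings
det 3, colorings 9 of 3^4 — tricolorable
observation: the span of V is 3, forcing >= 3 crossings in any diagram


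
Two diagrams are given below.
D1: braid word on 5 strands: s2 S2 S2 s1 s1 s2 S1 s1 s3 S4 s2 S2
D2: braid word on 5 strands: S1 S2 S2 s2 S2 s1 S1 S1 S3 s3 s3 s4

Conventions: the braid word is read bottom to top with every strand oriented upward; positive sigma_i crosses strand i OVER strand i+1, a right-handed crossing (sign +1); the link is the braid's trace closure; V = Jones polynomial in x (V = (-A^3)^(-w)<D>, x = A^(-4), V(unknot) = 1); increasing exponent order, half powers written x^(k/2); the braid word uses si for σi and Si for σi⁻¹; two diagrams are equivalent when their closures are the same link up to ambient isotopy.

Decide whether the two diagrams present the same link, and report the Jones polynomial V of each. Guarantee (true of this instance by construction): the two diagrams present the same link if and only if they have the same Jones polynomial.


equivalent: no
D1 (bracket A^-6 + A^-2 + A^2 + A^6; 12 crossings at w = +2): V = 1 + x + x^2 + x^3
D2 (bracket A^-2 + 2A^6 + A^14; 12 crossings at w = -2): V = x^-5 + 2x^-3 + x^-1
key observation: 2 classes among 2 diagrams; unequal V(x) rules out equality


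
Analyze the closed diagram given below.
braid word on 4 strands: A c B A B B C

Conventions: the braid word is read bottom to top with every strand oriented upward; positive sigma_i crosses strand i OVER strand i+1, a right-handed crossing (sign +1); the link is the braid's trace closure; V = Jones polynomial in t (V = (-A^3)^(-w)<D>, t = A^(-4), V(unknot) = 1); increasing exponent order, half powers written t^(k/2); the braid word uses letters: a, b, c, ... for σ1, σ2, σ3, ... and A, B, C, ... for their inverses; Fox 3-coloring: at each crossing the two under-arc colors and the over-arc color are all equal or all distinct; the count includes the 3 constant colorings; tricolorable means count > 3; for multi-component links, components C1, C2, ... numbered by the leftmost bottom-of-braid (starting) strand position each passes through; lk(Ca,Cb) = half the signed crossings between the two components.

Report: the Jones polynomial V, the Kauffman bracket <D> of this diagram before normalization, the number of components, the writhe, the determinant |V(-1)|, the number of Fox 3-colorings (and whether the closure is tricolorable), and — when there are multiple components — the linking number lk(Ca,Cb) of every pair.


V = t^-6 + t^-3 + t^-2 + t^-1
<D> = -A^-11 - A^-7 - A^-3 - A^9 (w = -5)
3 components over 7 crossings, w = -5
lk(C1,C2): -2
lk(C1,C3) = 0
linking number lk(C2,C3) = 0
9 Fox colorings among 3^8, |V(-1)| = 0: tricolorable
why: the 3 component pairs carry total linking -2
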